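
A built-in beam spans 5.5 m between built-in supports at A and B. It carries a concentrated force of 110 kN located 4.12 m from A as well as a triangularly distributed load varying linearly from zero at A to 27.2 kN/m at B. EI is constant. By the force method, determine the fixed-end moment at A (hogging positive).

M_A = 55.96 kN·m

Take the two fixed-end moments M_A, M_B as redundants; the released structure is the simple span AB.
On the primary (simply-supported) span, the end slopes from the loading are:
  at A: point load 110 at a = 4.12: Pab(L + b)/(6LEI) = 130.4/EI
  at B: point load 110 at a = 4.12: Pab(L + a)/(6LEI) = 182.3/EI
  at A: triangular load, peak 27.2: 7w₀L³/(360EI) = 87.99/EI
  at B: triangular load, peak 27.2: w₀L³/(45EI) = 100.6/EI
  θ_A0 = 218.4/EI,  θ_B0 = 282.9/EI
Flexibility coefficients: a unit moment at one end gives L/(3EI) there and L/(6EI) at the far end, so f₁₁ = f₂₂ = 1.833/EI and f₁₂ = f₂₁ = 0.9167/EI.
Compatibility — zero rotation at each built-in end:
  1.833 M_A + 0.9167 M_B = 218.4
  0.9167 M_A + 1.833 M_B = 282.9
Solving the pair gives M_A = 55.96 kN·m and M_B = 126.3 kN·m (hogging).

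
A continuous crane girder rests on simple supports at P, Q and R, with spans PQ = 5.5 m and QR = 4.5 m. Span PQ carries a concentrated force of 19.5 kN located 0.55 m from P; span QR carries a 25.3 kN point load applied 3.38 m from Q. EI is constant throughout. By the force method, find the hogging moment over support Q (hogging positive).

Release continuity at Q by inserting a hinge; the redundant is the internal moment M_Q. The primary structure is two simply-supported spans PQ and QR.
Discontinuity in slope at Q on the released structure — sum the simple-span end rotations:
  span PQ: point load 19.5 at a = 0.55: Pab(L + a)/(6LEI) = 9.733/EI
  span QR: point load 25.3 at a = 3.38: Pab(L + b)/(6LEI) = 19.94/EI
  relative rotation θ_0 = (9.733 + 19.94)/EI = 29.67/EI
A unit hogging moment at Q produces rotation L₁/(3EI) + L₂/(3EI) = 3.333/EI.
Slope continuity at Q: θ_0 = M_Q·3.333/EI, so M_Q = 29.67/3.333 = 8.901 kN·m (hogging).

M_Q = 8.901 kN·m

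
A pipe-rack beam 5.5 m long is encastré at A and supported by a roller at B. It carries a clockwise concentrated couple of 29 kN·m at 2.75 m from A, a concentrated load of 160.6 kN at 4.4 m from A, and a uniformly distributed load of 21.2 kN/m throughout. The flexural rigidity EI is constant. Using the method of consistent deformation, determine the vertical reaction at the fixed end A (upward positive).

R_A = 114.5 kN

Choose R_B as the redundant. The primary structure is the cantilever fixed at A.
Primary-structure tip deflection at B by superposition:
  clockwise couple 29 at a = 2.75: M₀a(2L − a)/(2EI) = 329/EI
  point load 160.6 at a = 4.4: Pa²(3L − a)/(6EI) = 6270/EI
  UDL 21.2: wL⁴/(8EI) = 2425/EI
  δ_0 = 9024/EI
Tip deflection under a unit load at B: L³/(3EI) = 55.46/EI.
The prop prevents deflection at B: R_B = δ_0/δ_{BB} = 9024/55.46 = 162.7 kN.
Vertical equilibrium: R_A = ΣP − R_B = 277.2 − 162.7 = 114.5 kN.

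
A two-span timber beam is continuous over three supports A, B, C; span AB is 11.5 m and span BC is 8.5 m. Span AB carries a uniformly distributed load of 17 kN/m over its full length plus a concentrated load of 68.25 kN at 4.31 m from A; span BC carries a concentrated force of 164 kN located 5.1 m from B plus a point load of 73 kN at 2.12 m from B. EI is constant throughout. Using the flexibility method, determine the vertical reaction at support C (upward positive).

R_C = 72.25 kN

Insert a hinge at B; M_B is the redundant, and each span becomes simply supported.
Rotations at B on the released spans (each span's end-slope, ×1/EI):
  span AB: UDL 17: wL³/(24EI) = 1077/EI
  span AB: point load 68.25 at a = 4.31: Pab(L + a)/(6LEI) = 484.6/EI
  span BC: point load 164 at a = 5.1: Pab(L + b)/(6LEI) = 663.5/EI
  span BC: point load 73 at a = 2.12: Pab(L + b)/(6LEI) = 288.1/EI
  relative rotation θ_0 = (1562 + 951.6)/EI = 2514/EI
A unit hogging moment at B produces rotation L₁/(3EI) + L₂/(3EI) = 6.667/EI.
Compatibility: M_B·(L₁+L₂)/(3EI) = θ_0, giving M_B = 377 kN·m (hogging).
Span BC, ΣM about C: R_B^{BC}·8.5 = 1023 + 377, so R_B^{BC} = 164.7 kN and R_C = 237 − 164.7 = 72.25 kN.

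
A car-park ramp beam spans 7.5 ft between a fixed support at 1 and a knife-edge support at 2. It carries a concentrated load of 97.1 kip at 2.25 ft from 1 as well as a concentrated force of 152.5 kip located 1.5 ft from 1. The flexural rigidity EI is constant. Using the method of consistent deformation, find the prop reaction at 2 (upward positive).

R_2 = 20.34 kip

Choose R_2 as the redundant. The primary structure is the cantilever fixed at 1.
Free-end deflection of the primary structure under the applied loading (downward +):
  point load 97.1 at a = 2.25: Pa²(3L − a)/(6EI) = 1659/EI
  point load 152.5 at a = 1.5: Pa²(3L − a)/(6EI) = 1201/EI
  δ_0 = 2860/EI
Tip deflection under a unit load at 2: L³/(3EI) = 140.6/EI.
Compatibility at 2: δ_0 − R_2·δ_{22} = 0, so R_2 = 2860/140.6 = 20.34 kip.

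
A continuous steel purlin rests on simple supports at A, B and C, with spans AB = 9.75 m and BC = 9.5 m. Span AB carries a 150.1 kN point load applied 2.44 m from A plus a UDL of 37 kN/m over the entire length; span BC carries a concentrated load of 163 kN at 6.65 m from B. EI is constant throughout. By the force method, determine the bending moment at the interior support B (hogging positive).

Take M_B as the redundant. Released structure: two simple spans AB and BC with a hinge at B.
End slopes at the hinge B, treating each span as simply supported:
  span AB: point load 150.1 at a = 2.44: Pab(L + a)/(6LEI) = 557.9/EI
  span AB: UDL 37: wL³/(24EI) = 1429/EI
  span BC: point load 163 at a = 6.65: Pab(L + b)/(6LEI) = 669.3/EI
  relative rotation θ_0 = (1987 + 669.3)/EI = 2656/EI
A unit hogging moment at B produces rotation L₁/(3EI) + L₂/(3EI) = 6.417/EI.
Compatibility: M_B·(L₁+L₂)/(3EI) = θ_0, giving M_B = 413.9 kN·m (hogging).

M_B = 413.9 kN·m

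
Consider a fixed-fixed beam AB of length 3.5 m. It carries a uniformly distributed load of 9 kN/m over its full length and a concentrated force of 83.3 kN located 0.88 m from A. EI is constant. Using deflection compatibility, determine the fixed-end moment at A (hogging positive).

M_A = 50.26 kN·m

Take the two fixed-end moments M_A, M_B as redundants; the released structure is the simple span AB.
Simple-span end rotations at A and B under the given loads:
  at A: UDL 9: wL³/(24EI) = 16.08/EI
  at B: UDL 9: wL³/(24EI) = 16.08/EI
  at A: point load 83.3 at a = 0.88: Pab(L + b)/(6LEI) = 55.97/EI
  at B: point load 83.3 at a = 0.88: Pab(L + a)/(6LEI) = 40.06/EI
  θ_A0 = 72.05/EI,  θ_B0 = 56.14/EI
Flexibility coefficients: a unit moment at one end gives L/(3EI) there and L/(6EI) at the far end, so f₁₁ = f₂₂ = 1.167/EI and f₁₂ = f₂₁ = 0.5833/EI.
Compatibility — zero rotation at each built-in end:
  1.167 M_A + 0.5833 M_B = 72.05
  0.5833 M_A + 1.167 M_B = 56.14
Solving the pair gives M_A = 50.26 kN·m and M_B = 22.98 kN·m (hogging).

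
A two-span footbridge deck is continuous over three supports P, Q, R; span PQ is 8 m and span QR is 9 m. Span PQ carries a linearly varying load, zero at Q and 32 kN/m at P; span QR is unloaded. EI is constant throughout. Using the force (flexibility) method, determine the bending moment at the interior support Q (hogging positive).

Release continuity at Q by inserting a hinge; the redundant is the internal moment M_Q. The primary structure is two simply-supported spans PQ and QR.
Discontinuity in slope at Q on the released structure — sum the simple-span end rotations:
  span PQ: triangular load, peak 32: 7w₀L³/(360EI) = 318.6/EI
  relative rotation θ_0 = (318.6 + 0)/EI = 318.6/EI
A unit hogging moment at Q produces rotation L₁/(3EI) + L₂/(3EI) = 5.667/EI.
Slope continuity at Q: θ_0 = M_Q·5.667/EI, so M_Q = 318.6/5.667 = 56.22 kN·m (hogging).

M_Q = 56.22 kN·m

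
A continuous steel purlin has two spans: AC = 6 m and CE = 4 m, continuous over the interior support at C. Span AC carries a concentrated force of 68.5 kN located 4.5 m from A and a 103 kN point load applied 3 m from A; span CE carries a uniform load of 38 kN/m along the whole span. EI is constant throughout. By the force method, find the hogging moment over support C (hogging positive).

Release continuity at C by inserting a hinge; the redundant is the internal moment M_C. The primary structure is two simply-supported spans AC and CE.
Discontinuity in slope at C on the released structure — sum the simple-span end rotations:
  span AC: point load 68.5 at a = 4.5: Pab(L + a)/(6LEI) = 134.9/EI
  span AC: point load 103 at a = 3: Pab(L + a)/(6LEI) = 231.8/EI
  span CE: UDL 38: wL³/(24EI) = 101.3/EI
  relative rotation θ_0 = (366.6 + 101.3)/EI = 467.9/EI
A unit hogging moment at C produces rotation L₁/(3EI) + L₂/(3EI) = 3.333/EI.
Slope continuity at C: θ_0 = M_C·3.333/EI, so M_C = 467.9/3.333 = 140.4 kN·m (hogging).

M_C = 140.4 kN·m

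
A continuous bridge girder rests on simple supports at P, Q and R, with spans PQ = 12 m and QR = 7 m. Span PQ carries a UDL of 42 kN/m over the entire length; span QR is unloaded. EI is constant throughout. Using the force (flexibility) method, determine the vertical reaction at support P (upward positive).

Insert a hinge at Q; M_Q is the redundant, and each span becomes simply supported.
Rotations at Q on the released spans (each span's end-slope, ×1/EI):
  span PQ: UDL 42: wL³/(24EI) = 3024/EI
  relative rotation θ_0 = (3024 + 0)/EI = 3024/EI
A unit hogging moment at Q produces rotation L₁/(3EI) + L₂/(3EI) = 6.333/EI.
Compatibility: M_Q·(L₁+L₂)/(3EI) = θ_0, giving M_Q = 477.5 kN·m (hogging).
Span PQ, ΣM about P with M_Q applied at Q: R_Q^{PQ}·12 = 3024 + 477.5, so R_Q^{PQ} = 291.8 kN and R_P = 504 − 291.8 = 212.2 kN.

R_P = 212.2 kN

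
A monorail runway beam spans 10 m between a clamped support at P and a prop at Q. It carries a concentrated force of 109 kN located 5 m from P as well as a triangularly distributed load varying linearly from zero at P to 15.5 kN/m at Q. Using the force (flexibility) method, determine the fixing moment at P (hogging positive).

M_P = 294.8 kN·m

Take the reaction at Q as the redundant and release it; the primary structure is a cantilever fixed at P.
Primary-structure tip deflection at Q by superposition:
  point load 109 at a = 5: Pa²(3L − a)/(6EI) = 11354/EI
  triangular load, peak 15.5 at the free end: 11w₀L⁴/(120EI) = 14208/EI
  δ_0 = 25562/EI
Flexibility coefficient — unit upward force at Q: δ_{QQ} = L³/(3EI) = 333.3/EI.
Compatibility at Q: δ_0 − R_Q·δ_{QQ} = 0, so R_Q = 25562/333.3 = 76.69 kN.
Moment equilibrium about P: M_P = Σ(load moments about P) − R_Q·L = 1062 − 76.69×10 = 294.8 kN·m.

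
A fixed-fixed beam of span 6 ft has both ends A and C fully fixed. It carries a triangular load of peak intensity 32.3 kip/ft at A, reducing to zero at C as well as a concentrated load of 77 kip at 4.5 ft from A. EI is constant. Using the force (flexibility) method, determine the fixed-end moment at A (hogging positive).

Release both end moments; the primary structure is a simply-supported span AC with redundants M_A and M_C.
Simple-span end rotations at A and C under the given loads:
  at A: triangular load, peak 32.3: w₀L³/(45EI) = 155/EI
  at C: triangular load, peak 32.3: 7w₀L³/(360EI) = 135.7/EI
  at A: point load 77 at a = 4.5: Pab(L + b)/(6LEI) = 108.3/EI
  at C: point load 77 at a = 4.5: Pab(L + a)/(6LEI) = 151.6/EI
  θ_A0 = 263.3/EI,  θ_C0 = 287.3/EI
Flexibility coefficients: a unit moment at one end gives L/(3EI) there and L/(6EI) at the far end, so f₁₁ = f₂₂ = 2/EI and f₁₂ = f₂₁ = 1/EI.
Compatibility — zero rotation at each built-in end:
  2 M_A + 1 M_C = 263.3
  1 M_A + 2 M_C = 287.3
Solving the pair gives M_A = 79.8 kip·ft and M_C = 103.7 kip·ft (hogging).

M_A = 79.8 kip·ft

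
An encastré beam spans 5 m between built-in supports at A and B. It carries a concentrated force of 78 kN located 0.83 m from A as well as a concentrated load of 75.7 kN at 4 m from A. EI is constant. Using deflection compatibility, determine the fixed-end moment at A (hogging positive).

M_A = 57.14 kN·m

Take the two fixed-end moments M_A, M_B as redundants; the released structure is the simple span AB.
End rotations of the released simple span under the applied load (×1/EI):
  at A: point load 78 at a = 0.83: Pab(L + b)/(6LEI) = 82.52/EI
  at B: point load 78 at a = 0.83: Pab(L + a)/(6LEI) = 52.46/EI
  at A: point load 75.7 at a = 4: Pab(L + b)/(6LEI) = 60.56/EI
  at B: point load 75.7 at a = 4: Pab(L + a)/(6LEI) = 90.84/EI
  θ_A0 = 143.1/EI,  θ_B0 = 143.3/EI
Flexibility coefficients: a unit moment at one end gives L/(3EI) there and L/(6EI) at the far end, so f₁₁ = f₂₂ = 1.667/EI and f₁₂ = f₂₁ = 0.8333/EI.
Compatibility — zero rotation at each built-in end:
  1.667 M_A + 0.8333 M_B = 143.1
  0.8333 M_A + 1.667 M_B = 143.3
Solving the pair gives M_A = 57.14 kN·m and M_B = 57.41 kN·m (hogging).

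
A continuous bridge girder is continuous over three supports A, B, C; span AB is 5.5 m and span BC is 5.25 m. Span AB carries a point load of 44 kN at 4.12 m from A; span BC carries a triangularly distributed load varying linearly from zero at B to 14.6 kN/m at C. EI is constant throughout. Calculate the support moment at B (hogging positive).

Insert a hinge at B; M_B is the redundant, and each span becomes simply supported.
End slopes at the hinge B, treating each span as simply supported:
  span AB: point load 44 at a = 4.12: Pab(L + a)/(6LEI) = 72.93/EI
  span BC: triangular load, peak 14.6: 7w₀L³/(360EI) = 41.08/EI
  relative rotation θ_0 = (72.93 + 41.08)/EI = 114/EI
A unit hogging moment at B produces rotation L₁/(3EI) + L₂/(3EI) = 3.583/EI.
Compatibility: M_B·(L₁+L₂)/(3EI) = θ_0, giving M_B = 31.82 kN·m (hogging).

M_B = 31.82 kN·m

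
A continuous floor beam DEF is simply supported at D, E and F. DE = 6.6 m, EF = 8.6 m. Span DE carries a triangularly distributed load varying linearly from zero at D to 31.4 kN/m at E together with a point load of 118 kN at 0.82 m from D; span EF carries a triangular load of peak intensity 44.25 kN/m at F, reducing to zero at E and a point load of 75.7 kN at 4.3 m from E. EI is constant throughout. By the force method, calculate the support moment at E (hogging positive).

M_E = 237.4 kN·m

Release continuity at E by inserting a hinge; the redundant is the internal moment M_E. The primary structure is two simply-supported spans DE and EF.
End slopes at the hinge E, treating each span as simply supported:
  span DE: triangular load, peak 31.4: w₀L³/(45EI) = 200.6/EI
  span DE: point load 118 at a = 0.82: Pab(L + a)/(6LEI) = 104.8/EI
  span EF: triangular load, peak 44.25: 7w₀L³/(360EI) = 547.3/EI
  span EF: point load 75.7 at a = 4.3: Pab(L + b)/(6LEI) = 349.9/EI
  relative rotation θ_0 = (305.4 + 897.2)/EI = 1203/EI
A unit hogging moment at E produces rotation L₁/(3EI) + L₂/(3EI) = 5.067/EI.
Slope continuity at E: θ_0 = M_E·5.067/EI, so M_E = 1203/5.067 = 237.4 kN·m (hogging).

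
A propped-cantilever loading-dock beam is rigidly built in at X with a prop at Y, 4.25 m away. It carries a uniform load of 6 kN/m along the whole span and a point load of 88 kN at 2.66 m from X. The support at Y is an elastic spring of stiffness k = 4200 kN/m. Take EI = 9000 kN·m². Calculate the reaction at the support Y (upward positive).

Remove the prop at Y; the released (primary) structure is a cantilever built in at X.
Downward deflection at the released point Y due to the loads:
  UDL 6: wL⁴/(8EI) = 244.7/EI
  point load 88 at a = 2.66: Pa²(3L − a)/(6EI) = 1047/EI
  δ_0 = 1292/EI
Flexibility coefficient — unit upward force at Y: δ_{YY} = L³/(3EI) = 25.59/EI.
With EI = 9000 kN·m²: δ_0 = 0.14353 m and δ_{YY} = 0.002843 m/kN.
Compatibility — the spring shortens by R_Y/k under the reaction it provides: δ_0 − R_Y·δ_{YY} = R_Y/k. With 1/k = 0.000238 m/kN, R_Y = δ_0 / (δ_{YY} + 1/k) = 0.14353 / (0.002843 + 0.000238) = 46.58 kN.

R_Y = 46.58 kN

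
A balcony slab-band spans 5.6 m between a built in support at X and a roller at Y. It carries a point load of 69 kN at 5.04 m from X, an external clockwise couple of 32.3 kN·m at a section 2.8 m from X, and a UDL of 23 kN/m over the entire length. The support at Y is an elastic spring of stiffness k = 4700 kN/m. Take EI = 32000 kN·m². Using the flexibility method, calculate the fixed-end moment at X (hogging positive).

Take the reaction at Y as the redundant and release it; the primary structure is a cantilever fixed at X.
Deflection at Y on the released cantilever, summing each load's contribution:
  point load 69 at a = 5.04: Pa²(3L − a)/(6EI) = 3435/EI
  clockwise couple 32.3 at a = 2.8: M₀a(2L − a)/(2EI) = 379.8/EI
  UDL 23: wL⁴/(8EI) = 2827/EI
  δ_0 = 6643/EI
Tip deflection under a unit load at Y: L³/(3EI) = 58.54/EI.
With EI = 32000 kN·m²: δ_0 = 0.20758 m and δ_{YY} = 0.001829 m/kN.
Compatibility — the spring shortens by R_Y/k under the reaction it provides: δ_0 − R_Y·δ_{YY} = R_Y/k. With 1/k = 0.000213 m/kN, R_Y = δ_0 / (δ_{YY} + 1/k) = 0.20758 / (0.001829 + 0.000213) = 101.7 kN.
Moment equilibrium about X: M_X = Σ(load moments about X) − R_Y·L = 740.7 − 101.7×5.6 = 171.5 kN·m.

M_X = 171.5 kN·m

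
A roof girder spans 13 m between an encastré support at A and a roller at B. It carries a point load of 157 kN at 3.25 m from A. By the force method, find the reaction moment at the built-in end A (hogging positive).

M_A = 334.9 kN·m

Take the reaction at B as the redundant and release it; the primary structure is a cantilever fixed at A.
Deflection at B on the released cantilever, summing each load's contribution:
  point load 157 at a = 3.25: Pa²(3L − a)/(6EI) = 9881/EI
Flexibility coefficient — unit upward force at B: δ_{BB} = L³/(3EI) = 732.3/EI.
Compatibility at B: δ_0 − R_B·δ_{BB} = 0, so R_B = 9881/732.3 = 13.49 kN.
Moment equilibrium about A: M_A = Σ(load moments about A) − R_B·L = 510.2 − 13.49×13 = 334.9 kN·m.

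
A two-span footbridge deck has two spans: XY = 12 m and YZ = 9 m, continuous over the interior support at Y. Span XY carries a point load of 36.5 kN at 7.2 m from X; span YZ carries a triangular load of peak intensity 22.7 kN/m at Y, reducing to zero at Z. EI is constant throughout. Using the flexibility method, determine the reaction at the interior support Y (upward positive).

R_Y = 109.6 kN

Insert a hinge at Y; M_Y is the redundant, and each span becomes simply supported.
Rotations at Y on the released spans (each span's end-slope, ×1/EI):
  span XY: point load 36.5 at a = 7.2: Pab(L + a)/(6LEI) = 336.4/EI
  span YZ: triangular load, peak 22.7: w₀L³/(45EI) = 367.7/EI
  relative rotation θ_0 = (336.4 + 367.7)/EI = 704.1/EI
A unit hogging moment at Y produces rotation L₁/(3EI) + L₂/(3EI) = 7/EI.
Slope continuity at Y: θ_0 = M_Y·7/EI, so M_Y = 704.1/7 = 100.6 kN·m (hogging).
Span XY, ΣM about X with M_Y applied at Y: R_Y^{XY}·12 = 262.8 + 100.6, so R_Y^{XY} = 30.28 kN and R_X = 36.5 − 30.28 = 6.218 kN.
Span YZ, ΣM about Z: R_Y^{YZ}·9 = 612.9 + 100.6, so R_Y^{YZ} = 79.28 kN and R_Z = 102.2 − 79.28 = 22.87 kN.
R_Y = 30.28 + 79.28 = 109.6 kN.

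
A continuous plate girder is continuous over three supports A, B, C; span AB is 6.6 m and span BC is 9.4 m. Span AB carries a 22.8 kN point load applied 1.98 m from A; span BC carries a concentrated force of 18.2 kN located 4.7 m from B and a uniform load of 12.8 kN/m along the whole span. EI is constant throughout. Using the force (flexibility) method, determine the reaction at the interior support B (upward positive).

Take M_B as the redundant. Released structure: two simple spans AB and BC with a hinge at B.
End slopes at the hinge B, treating each span as simply supported:
  span AB: point load 22.8 at a = 1.98: Pab(L + a)/(6LEI) = 45.19/EI
  span BC: point load 18.2 at a = 4.7: Pab(L + b)/(6LEI) = 100.5/EI
  span BC: UDL 12.8: wL³/(24EI) = 443/EI
  relative rotation θ_0 = (45.19 + 543.5)/EI = 588.7/EI
A unit hogging moment at B produces rotation L₁/(3EI) + L₂/(3EI) = 5.333/EI.
Slope continuity at B: θ_0 = M_B·5.333/EI, so M_B = 588.7/5.333 = 110.4 kN·m (hogging).
Span AB, ΣM about A with M_B applied at B: R_B^{AB}·6.6 = 45.14 + 110.4, so R_B^{AB} = 23.56 kN and R_A = 22.8 − 23.56 = -0.7638 kN.
Span BC, ΣM about C: R_B^{BC}·9.4 = 651 + 110.4, so R_B^{BC} = 81 kN and R_C = 138.5 − 81 = 57.52 kN.
R_B = 23.56 + 81 = 104.6 kN.

R_B = 104.6 kN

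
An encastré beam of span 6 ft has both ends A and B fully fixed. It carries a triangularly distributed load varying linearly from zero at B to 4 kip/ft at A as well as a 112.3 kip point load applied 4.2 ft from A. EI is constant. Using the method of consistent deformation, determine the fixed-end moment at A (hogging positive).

M_A = 49.65 kip·ft

Take the two fixed-end moments M_A, M_B as redundants; the released structure is the simple span AB.
End rotations of the released simple span under the applied load (×1/EI):
  at A: triangular load, peak 4: w₀L³/(45EI) = 19.2/EI
  at B: triangular load, peak 4: 7w₀L³/(360EI) = 16.8/EI
  at A: point load 112.3 at a = 4.2: Pab(L + b)/(6LEI) = 183.9/EI
  at B: point load 112.3 at a = 4.2: Pab(L + a)/(6LEI) = 240.5/EI
  θ_A0 = 203.1/EI,  θ_B0 = 257.3/EI
Flexibility coefficients: a unit moment at one end gives L/(3EI) there and L/(6EI) at the far end, so f₁₁ = f₂₂ = 2/EI and f₁₂ = f₂₁ = 1/EI.
Compatibility — zero rotation at each built-in end:
  2 M_A + 1 M_B = 203.1
  1 M_A + 2 M_B = 257.3
Solving the pair gives M_A = 49.65 kip·ft and M_B = 103.8 kip·ft (hogging).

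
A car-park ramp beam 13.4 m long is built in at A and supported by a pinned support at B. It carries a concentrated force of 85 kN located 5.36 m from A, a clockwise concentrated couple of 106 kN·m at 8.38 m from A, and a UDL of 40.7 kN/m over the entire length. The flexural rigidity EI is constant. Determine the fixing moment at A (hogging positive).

M_A = 1102 kN·m

Choose R_B as the redundant. The primary structure is the cantilever fixed at A.
Downward deflection at the released point B due to the loads:
  point load 85 at a = 5.36: Pa²(3L − a)/(6EI) = 14180/EI
  clockwise couple 106 at a = 8.38: M₀a(2L − a)/(2EI) = 8181/EI
  UDL 40.7: wL⁴/(8EI) = 164030/EI
  δ_0 = 186391/EI
Tip deflection under a unit load at B: L³/(3EI) = 802/EI.
Compatibility at B: δ_0 − R_B·δ_{BB} = 0, so R_B = 186391/802 = 232.4 kN.
Moment equilibrium about A: M_A = Σ(load moments about A) − R_B·L = 4216 − 232.4×13.4 = 1102 kN·m.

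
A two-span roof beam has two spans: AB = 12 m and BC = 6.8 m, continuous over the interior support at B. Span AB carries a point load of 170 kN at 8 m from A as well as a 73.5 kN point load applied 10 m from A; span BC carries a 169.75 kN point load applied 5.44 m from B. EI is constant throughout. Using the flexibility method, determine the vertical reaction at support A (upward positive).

R_A = 39.51 kN

Take M_B as the redundant. Released structure: two simple spans AB and BC with a hinge at B.
End slopes at the hinge B, treating each span as simply supported:
  span AB: point load 170 at a = 8: Pab(L + a)/(6LEI) = 1511/EI
  span AB: point load 73.5 at a = 10: Pab(L + a)/(6LEI) = 449.2/EI
  span BC: point load 169.75 at a = 5.44: Pab(L + b)/(6LEI) = 251.2/EI
  relative rotation θ_0 = (1960 + 251.2)/EI = 2211/EI
A unit hogging moment at B produces rotation L₁/(3EI) + L₂/(3EI) = 6.267/EI.
Compatibility: M_B·(L₁+L₂)/(3EI) = θ_0, giving M_B = 352.9 kN·m (hogging).
Span AB, ΣM about A with M_B applied at B: R_B^{AB}·12 = 2095 + 352.9, so R_B^{AB} = 204 kN and R_A = 243.5 − 204 = 39.51 kN.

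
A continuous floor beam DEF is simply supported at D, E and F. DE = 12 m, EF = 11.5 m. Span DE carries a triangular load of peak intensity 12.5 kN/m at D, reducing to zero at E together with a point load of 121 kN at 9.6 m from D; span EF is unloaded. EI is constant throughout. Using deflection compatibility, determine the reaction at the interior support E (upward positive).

R_E = 149.1 kN

Take M_E as the redundant. Released structure: two simple spans DE and EF with a hinge at E.
Rotations at E on the released spans (each span's end-slope, ×1/EI):
  span DE: triangular load, peak 12.5: 7w₀L³/(360EI) = 420/EI
  span DE: point load 121 at a = 9.6: Pab(L + a)/(6LEI) = 836.4/EI
  relative rotation θ_0 = (1256 + 0)/EI = 1256/EI
A unit hogging moment at E produces rotation L₁/(3EI) + L₂/(3EI) = 7.833/EI.
Slope continuity at E: θ_0 = M_E·7.833/EI, so M_E = 1256/7.833 = 160.4 kN·m (hogging).
Span DE, ΣM about D with M_E applied at E: R_E^{DE}·12 = 1462 + 160.4, so R_E^{DE} = 135.2 kN and R_D = 196 − 135.2 = 60.83 kN.
Span EF, ΣM about F: R_E^{EF}·11.5 = 0 + 160.4, so R_E^{EF} = 13.95 kN and R_F = 0 − 13.95 = -13.95 kN.
R_E = 135.2 + 13.95 = 149.1 kN.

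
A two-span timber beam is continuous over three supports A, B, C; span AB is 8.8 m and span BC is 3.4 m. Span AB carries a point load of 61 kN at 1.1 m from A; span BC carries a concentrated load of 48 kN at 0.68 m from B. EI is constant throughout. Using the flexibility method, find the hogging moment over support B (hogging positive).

M_B = 30.37 kN·m

Insert a hinge at B; M_B is the redundant, and each span becomes simply supported.
Discontinuity in slope at B on the released structure — sum the simple-span end rotations:
  span AB: point load 61 at a = 1.1: Pab(L + a)/(6LEI) = 96.88/EI
  span BC: point load 48 at a = 0.68: Pab(L + b)/(6LEI) = 26.63/EI
  relative rotation θ_0 = (96.88 + 26.63)/EI = 123.5/EI
A unit hogging moment at B produces rotation L₁/(3EI) + L₂/(3EI) = 4.067/EI.
Slope continuity at B: θ_0 = M_B·4.067/EI, so M_B = 123.5/4.067 = 30.37 kN·m (hogging).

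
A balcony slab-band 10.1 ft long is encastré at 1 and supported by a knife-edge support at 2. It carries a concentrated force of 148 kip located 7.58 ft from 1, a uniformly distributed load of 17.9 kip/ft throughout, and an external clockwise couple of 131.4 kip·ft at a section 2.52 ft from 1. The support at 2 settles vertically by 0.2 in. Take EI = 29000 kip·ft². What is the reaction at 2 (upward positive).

R_2 = 168.7 kip

Release the roller at 2. Primary structure: cantilever fixed at 1.
Deflection at 2 on the released cantilever, summing each load's contribution:
  point load 148 at a = 7.58: Pa²(3L − a)/(6EI) = 32200/EI
  UDL 17.9: wL⁴/(8EI) = 23284/EI
  clockwise couple 131.4 at a = 2.52: M₀a(2L − a)/(2EI) = 2927/EI
  δ_0 = 58411/EI
Flexibility coefficient — unit upward force at 2: δ_{22} = L³/(3EI) = 343.4/EI.
With EI = 29000 kip·ft²: δ_0 = 2.0142 ft and δ_{22} = 0.011843 ft/kip.
Compatibility — the beam at 2 must follow the support down by 0.01667 ft: δ_0 − R_2·δ_{22} = 0.01667, so R_2 = (2.0142 − 0.01667)/0.011843 = 168.7 kip.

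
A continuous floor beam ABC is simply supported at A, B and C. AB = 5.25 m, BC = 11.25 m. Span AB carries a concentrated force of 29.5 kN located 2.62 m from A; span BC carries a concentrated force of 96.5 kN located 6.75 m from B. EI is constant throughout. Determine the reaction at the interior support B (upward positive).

R_B = 90.64 kN

Insert a hinge at B; M_B is the redundant, and each span becomes simply supported.
Rotations at B on the released spans (each span's end-slope, ×1/EI):
  span AB: point load 29.5 at a = 2.62: Pab(L + a)/(6LEI) = 50.79/EI
  span BC: point load 96.5 at a = 6.75: Pab(L + b)/(6LEI) = 683.9/EI
  relative rotation θ_0 = (50.79 + 683.9)/EI = 734.7/EI
A unit hogging moment at B produces rotation L₁/(3EI) + L₂/(3EI) = 5.5/EI.
Compatibility: M_B·(L₁+L₂)/(3EI) = θ_0, giving M_B = 133.6 kN·m (hogging).
Span AB, ΣM about A with M_B applied at B: R_B^{AB}·5.25 = 77.29 + 133.6, so R_B^{AB} = 40.17 kN and R_A = 29.5 − 40.17 = -10.67 kN.
Span BC, ΣM about C: R_B^{BC}·11.25 = 434.2 + 133.6, so R_B^{BC} = 50.47 kN and R_C = 96.5 − 50.47 = 46.03 kN.
R_B = 40.17 + 50.47 = 90.64 kN.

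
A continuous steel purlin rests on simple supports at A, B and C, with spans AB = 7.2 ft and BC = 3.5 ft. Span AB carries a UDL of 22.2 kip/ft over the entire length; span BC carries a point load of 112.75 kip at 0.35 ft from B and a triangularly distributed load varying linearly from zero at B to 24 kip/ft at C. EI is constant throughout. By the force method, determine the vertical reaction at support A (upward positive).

R_A = 64.16 kip

Release continuity at B by inserting a hinge; the redundant is the internal moment M_B. The primary structure is two simply-supported spans AB and BC.
Discontinuity in slope at B on the released structure — sum the simple-span end rotations:
  span AB: UDL 22.2: wL³/(24EI) = 345.3/EI
  span BC: point load 112.75 at a = 0.35: Pab(L + b)/(6LEI) = 39.36/EI
  span BC: triangular load, peak 24: 7w₀L³/(360EI) = 20.01/EI
  relative rotation θ_0 = (345.3 + 59.37)/EI = 404.6/EI
A unit hogging moment at B produces rotation L₁/(3EI) + L₂/(3EI) = 3.567/EI.
Compatibility: M_B·(L₁+L₂)/(3EI) = θ_0, giving M_B = 113.4 kip·ft (hogging).
Span AB, ΣM about A with M_B applied at B: R_B^{AB}·7.2 = 575.4 + 113.4, so R_B^{AB} = 95.68 kip and R_A = 159.8 − 95.68 = 64.16 kip.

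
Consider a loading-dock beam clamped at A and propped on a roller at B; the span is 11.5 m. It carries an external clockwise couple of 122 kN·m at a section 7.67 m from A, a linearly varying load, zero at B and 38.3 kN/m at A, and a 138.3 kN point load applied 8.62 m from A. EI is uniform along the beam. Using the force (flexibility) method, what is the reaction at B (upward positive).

R_B = 145.6 kN

Remove the prop at B; the released (primary) structure is a cantilever built in at A.
Primary-structure tip deflection at B by superposition:
  clockwise couple 122 at a = 7.67: M₀a(2L − a)/(2EI) = 7172/EI
  triangular load, peak 38.3 at the fixed end: w₀L⁴/(30EI) = 22329/EI
  point load 138.3 at a = 8.62: Pa²(3L − a)/(6EI) = 44325/EI
  δ_0 = 73827/EI
Flexibility coefficient — unit upward force at B: δ_{BB} = L³/(3EI) = 507/EI.
Compatibility at B: δ_0 − R_B·δ_{BB} = 0, so R_B = 73827/507 = 145.6 kN.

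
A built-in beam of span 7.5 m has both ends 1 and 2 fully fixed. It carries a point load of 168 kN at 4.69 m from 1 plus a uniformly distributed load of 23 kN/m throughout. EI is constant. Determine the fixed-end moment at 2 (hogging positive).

M_2 = 292.4 kN·m

Take the two fixed-end moments M_1, M_2 as redundants; the released structure is the simple span 12.
End rotations of the released simple span under the applied load (×1/EI):
  at 1: point load 168 at a = 4.69: Pab(L + b)/(6LEI) = 507.3/EI
  at 2: point load 168 at a = 4.69: Pab(L + a)/(6LEI) = 599.8/EI
  at 1: UDL 23: wL³/(24EI) = 404.3/EI
  at 2: UDL 23: wL³/(24EI) = 404.3/EI
  θ_10 = 911.6/EI,  θ_20 = 1004/EI
Flexibility coefficients: a unit moment at one end gives L/(3EI) there and L/(6EI) at the far end, so f₁₁ = f₂₂ = 2.5/EI and f₁₂ = f₂₁ = 1.25/EI.
Compatibility — zero rotation at each built-in end:
  2.5 M_1 + 1.25 M_2 = 911.6
  1.25 M_1 + 2.5 M_2 = 1004
Solving the pair gives M_1 = 218.4 kN·m and M_2 = 292.4 kN·m (hogging).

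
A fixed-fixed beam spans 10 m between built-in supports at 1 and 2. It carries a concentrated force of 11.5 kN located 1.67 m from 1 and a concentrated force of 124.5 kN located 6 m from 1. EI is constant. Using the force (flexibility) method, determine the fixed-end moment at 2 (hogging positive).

Release both end moments; the primary structure is a simply-supported span 12 with redundants M_1 and M_2.
Simple-span end rotations at 1 and 2 under the given loads:
  at 1: point load 11.5 at a = 1.67: Pab(L + b)/(6LEI) = 48.87/EI
  at 2: point load 11.5 at a = 1.67: Pab(L + a)/(6LEI) = 31.12/EI
  at 1: point load 124.5 at a = 6: Pab(L + b)/(6LEI) = 697.2/EI
  at 2: point load 124.5 at a = 6: Pab(L + a)/(6LEI) = 796.8/EI
  θ_10 = 746.1/EI,  θ_20 = 827.9/EI
Flexibility coefficients: a unit moment at one end gives L/(3EI) there and L/(6EI) at the far end, so f₁₁ = f₂₂ = 3.333/EI and f₁₂ = f₂₁ = 1.667/EI.
Compatibility — zero rotation at each built-in end:
  3.333 M_1 + 1.667 M_2 = 746.1
  1.667 M_1 + 3.333 M_2 = 827.9
Solving the pair gives M_1 = 132.8 kN·m and M_2 = 182 kN·m (hogging).

M_2 = 182 kN·m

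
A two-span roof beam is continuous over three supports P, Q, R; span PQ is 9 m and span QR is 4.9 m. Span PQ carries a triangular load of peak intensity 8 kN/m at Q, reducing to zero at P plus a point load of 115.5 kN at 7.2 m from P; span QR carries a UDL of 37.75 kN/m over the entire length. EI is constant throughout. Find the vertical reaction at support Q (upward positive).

R_Q = 260.8 kN

Insert a hinge at Q; M_Q is the redundant, and each span becomes simply supported.
Discontinuity in slope at Q on the released structure — sum the simple-span end rotations:
  span PQ: triangular load, peak 8: w₀L³/(45EI) = 129.6/EI
  span PQ: point load 115.5 at a = 7.2: Pab(L + a)/(6LEI) = 449.1/EI
  span QR: UDL 37.75: wL³/(24EI) = 185.1/EI
  relative rotation θ_0 = (578.7 + 185.1)/EI = 763.7/EI
A unit hogging moment at Q produces rotation L₁/(3EI) + L₂/(3EI) = 4.633/EI.
Slope continuity at Q: θ_0 = M_Q·4.633/EI, so M_Q = 763.7/4.633 = 164.8 kN·m (hogging).
Span PQ, ΣM about P with M_Q applied at Q: R_Q^{PQ}·9 = 1048 + 164.8, so R_Q^{PQ} = 134.7 kN and R_P = 151.5 − 134.7 = 16.79 kN.
Span QR, ΣM about R: R_Q^{QR}·4.9 = 453.2 + 164.8, so R_Q^{QR} = 126.1 kN and R_R = 185 − 126.1 = 58.85 kN.
R_Q = 134.7 + 126.1 = 260.8 kN.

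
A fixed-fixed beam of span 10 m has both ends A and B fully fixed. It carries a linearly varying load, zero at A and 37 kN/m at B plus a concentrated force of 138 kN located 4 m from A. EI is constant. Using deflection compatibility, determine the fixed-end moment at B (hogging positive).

M_B = 317.5 kN·m

Take the two fixed-end moments M_A, M_B as redundants; the released structure is the simple span AB.
End rotations of the released simple span under the applied load (×1/EI):
  at A: triangular load, peak 37: 7w₀L³/(360EI) = 719.4/EI
  at B: triangular load, peak 37: w₀L³/(45EI) = 822.2/EI
  at A: point load 138 at a = 4: Pab(L + b)/(6LEI) = 883.2/EI
  at B: point load 138 at a = 4: Pab(L + a)/(6LEI) = 772.8/EI
  θ_A0 = 1603/EI,  θ_B0 = 1595/EI
Flexibility coefficients: a unit moment at one end gives L/(3EI) there and L/(6EI) at the far end, so f₁₁ = f₂₂ = 3.333/EI and f₁₂ = f₂₁ = 1.667/EI.
Compatibility — zero rotation at each built-in end:
  3.333 M_A + 1.667 M_B = 1603
  1.667 M_A + 3.333 M_B = 1595
Solving the pair gives M_A = 322.1 kN·m and M_B = 317.5 kN·m (hogging).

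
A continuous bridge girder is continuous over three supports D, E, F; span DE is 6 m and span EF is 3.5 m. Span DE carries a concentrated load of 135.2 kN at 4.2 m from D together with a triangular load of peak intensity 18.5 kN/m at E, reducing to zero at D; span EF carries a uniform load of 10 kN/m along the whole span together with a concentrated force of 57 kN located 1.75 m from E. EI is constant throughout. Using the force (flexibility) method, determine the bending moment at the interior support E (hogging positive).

Release continuity at E by inserting a hinge; the redundant is the internal moment M_E. The primary structure is two simply-supported spans DE and EF.
Rotations at E on the released spans (each span's end-slope, ×1/EI):
  span DE: point load 135.2 at a = 4.2: Pab(L + a)/(6LEI) = 289.6/EI
  span DE: triangular load, peak 18.5: w₀L³/(45EI) = 88.8/EI
  span EF: UDL 10: wL³/(24EI) = 17.86/EI
  span EF: point load 57 at a = 1.75: Pab(L + b)/(6LEI) = 43.64/EI
  relative rotation θ_0 = (378.4 + 61.51)/EI = 439.9/EI
A unit hogging moment at E produces rotation L₁/(3EI) + L₂/(3EI) = 3.167/EI.
Slope continuity at E: θ_0 = M_E·3.167/EI, so M_E = 439.9/3.167 = 138.9 kN·m (hogging).

M_E = 138.9 kN·m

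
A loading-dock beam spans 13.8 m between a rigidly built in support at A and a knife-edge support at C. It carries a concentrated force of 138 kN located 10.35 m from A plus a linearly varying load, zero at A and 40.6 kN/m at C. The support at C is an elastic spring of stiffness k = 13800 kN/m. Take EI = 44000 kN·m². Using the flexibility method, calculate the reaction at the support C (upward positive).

Remove the prop at C; the released (primary) structure is a cantilever built in at A.
Deflection at C on the released cantilever, summing each load's contribution:
  point load 138 at a = 10.35: Pa²(3L − a)/(6EI) = 76502/EI
  triangular load, peak 40.6 at the free end: 11w₀L⁴/(120EI) = 134975/EI
  δ_0 = 211477/EI
Tip deflection under a unit load at C: L³/(3EI) = 876/EI.
With EI = 44000 kN·m²: δ_0 = 4.8063 m and δ_{CC} = 0.01991 m/kN.
Compatibility — the spring shortens by R_C/k under the reaction it provides: δ_0 − R_C·δ_{CC} = R_C/k. With 1/k = 0.000072 m/kN, R_C = δ_0 / (δ_{CC} + 1/k) = 4.8063 / (0.01991 + 0.000072) = 240.5 kN.

R_C = 240.5 kN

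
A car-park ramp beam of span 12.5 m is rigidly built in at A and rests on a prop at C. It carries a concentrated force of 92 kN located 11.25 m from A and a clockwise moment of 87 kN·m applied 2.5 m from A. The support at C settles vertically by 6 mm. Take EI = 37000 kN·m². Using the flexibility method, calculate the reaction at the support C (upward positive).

Remove the prop at C; the released (primary) structure is a cantilever built in at A.
Primary-structure tip deflection at C by superposition:
  point load 92 at a = 11.25: Pa²(3L − a)/(6EI) = 50941/EI
  clockwise couple 87 at a = 2.5: M₀a(2L − a)/(2EI) = 2447/EI
  δ_0 = 53388/EI
Tip deflection under a unit load at C: L³/(3EI) = 651/EI.
With EI = 37000 kN·m²: δ_0 = 1.4429 m and δ_{CC} = 0.017596 m/kN.
Compatibility — the beam at C must follow the support down by 0.006 m: δ_0 − R_C·δ_{CC} = 0.006, so R_C = (1.4429 − 0.006)/0.017596 = 81.66 kN.

R_C = 81.66 kN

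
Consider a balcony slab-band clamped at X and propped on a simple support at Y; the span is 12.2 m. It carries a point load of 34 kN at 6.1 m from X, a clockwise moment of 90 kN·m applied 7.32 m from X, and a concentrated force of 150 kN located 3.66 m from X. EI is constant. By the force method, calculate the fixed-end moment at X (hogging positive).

Take the reaction at Y as the redundant and release it; the primary structure is a cantilever fixed at X.
Free-end deflection of the primary structure under the applied loading (downward +):
  point load 34 at a = 6.1: Pa²(3L − a)/(6EI) = 6431/EI
  clockwise couple 90 at a = 7.32: M₀a(2L − a)/(2EI) = 5626/EI
  point load 150 at a = 3.66: Pa²(3L − a)/(6EI) = 11031/EI
  δ_0 = 23089/EI
Tip deflection under a unit load at Y: L³/(3EI) = 605.3/EI.
The prop prevents deflection at Y: R_Y = δ_0/δ_{YY} = 23089/605.3 = 38.15 kN.
Moment equilibrium about X: M_X = Σ(load moments about X) − R_Y·L = 846.4 − 38.15×12.2 = 381 kN·m.

M_X = 381 kN·m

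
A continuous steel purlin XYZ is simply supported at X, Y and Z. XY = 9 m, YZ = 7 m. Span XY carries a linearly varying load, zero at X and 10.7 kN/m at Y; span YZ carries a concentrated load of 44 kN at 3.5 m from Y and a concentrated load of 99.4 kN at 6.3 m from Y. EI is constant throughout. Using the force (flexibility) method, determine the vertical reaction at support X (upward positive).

R_X = 7.957 kN

Release continuity at Y by inserting a hinge; the redundant is the internal moment M_Y. The primary structure is two simply-supported spans XY and YZ.
End slopes at the hinge Y, treating each span as simply supported:
  span XY: triangular load, peak 10.7: w₀L³/(45EI) = 173.3/EI
  span YZ: point load 44 at a = 3.5: Pab(L + b)/(6LEI) = 134.8/EI
  span YZ: point load 99.4 at a = 6.3: Pab(L + b)/(6LEI) = 80.36/EI
  relative rotation θ_0 = (173.3 + 215.1)/EI = 388.5/EI
A unit hogging moment at Y produces rotation L₁/(3EI) + L₂/(3EI) = 5.333/EI.
Slope continuity at Y: θ_0 = M_Y·5.333/EI, so M_Y = 388.5/5.333 = 72.84 kN·m (hogging).
Span XY, ΣM about X with M_Y applied at Y: R_Y^{XY}·9 = 288.9 + 72.84, so R_Y^{XY} = 40.19 kN and R_X = 48.15 − 40.19 = 7.957 kN.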